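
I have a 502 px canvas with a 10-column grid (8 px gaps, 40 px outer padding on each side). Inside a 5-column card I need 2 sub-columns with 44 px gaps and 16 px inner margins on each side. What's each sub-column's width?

65.5 px

Inside the margins: 502 − 80 = 422 px.
422 − 9·8 = 350; ÷10 gives c = 35 px.
Span of 5: 5·35 + 4·8 = 175 + 32 = 207 px.
Inner content = 207 − 2·16 = 175 px.
Subtracting 1 gap of 44 leaves 131 for 2 columns, so d = 65.5 px.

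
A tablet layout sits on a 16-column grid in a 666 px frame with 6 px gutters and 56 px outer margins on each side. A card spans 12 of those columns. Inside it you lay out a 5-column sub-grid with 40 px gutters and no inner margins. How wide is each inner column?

Inside the margins: 666 − 112 = 554 px.
16 columns + 15 gutters: 16c + 15·6 = 554.
16c = 554 − 90 = 464, so c = 29 px.
12 columns plus 11 gutters: 348 + 66 = 414 px.
5 columns + 4 gutters: 5d + 4·40 = 414.
5d = 414 − 160 = 254, so d = 50.8 px.

50.8 px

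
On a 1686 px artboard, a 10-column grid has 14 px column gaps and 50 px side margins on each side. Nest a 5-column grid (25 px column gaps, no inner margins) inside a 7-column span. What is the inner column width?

201.2 px

Take off 100 px of margins, leaving 1586 px.
10 columns + 9 column gaps: 10c + 9·14 = 1586.
10c = 1586 − 126 = 1460, so c = 146 px.
7 columns plus 6 column gaps: 1022 + 84 = 1106 px.
1106 − 4·25 = 1006; ÷5 gives d = 201.2 px.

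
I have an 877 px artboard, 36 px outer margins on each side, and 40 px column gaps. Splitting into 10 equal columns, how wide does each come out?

Inside the margins: 877 − 72 = 805 px.
Subtracting 9 column gaps of 40 leaves 445 for 10 columns, so c = 44.5 px.

44.5 px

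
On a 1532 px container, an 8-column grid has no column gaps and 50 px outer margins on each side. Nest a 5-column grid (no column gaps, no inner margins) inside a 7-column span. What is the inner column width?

250.6 px

Take off 100 px of margins, leaving 1432 px.
8c = 1432 → c = 179 px.
7-column span = 7·179 = 1253 px.
With no column gaps, each column is 1253/5 = 250.6 px.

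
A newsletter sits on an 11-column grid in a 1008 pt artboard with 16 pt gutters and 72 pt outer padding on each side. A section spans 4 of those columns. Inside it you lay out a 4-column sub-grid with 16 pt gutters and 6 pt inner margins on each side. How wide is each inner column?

61 pt

Take off 144 pt of margins, leaving 864 pt.
11c + 10·16 = 864 → 11c = 704 → c = 64 pt.
4-column span = 4·64 + 3·16 = 304 pt.
Inner content = 304 − 2·6 = 292 pt.
Subtracting 3 gutters of 16 leaves 244 for 4 columns, so d = 61 pt.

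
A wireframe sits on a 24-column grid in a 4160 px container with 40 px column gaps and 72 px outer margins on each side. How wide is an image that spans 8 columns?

Subtract both margins: 4160 − 2·72 = 4016 px.
24c + 23·40 = 4016 → 24c = 3096 → c = 129 px.
Span of 8: 8·129 + 7·40 = 1032 + 280 = 1312 px.

1312 px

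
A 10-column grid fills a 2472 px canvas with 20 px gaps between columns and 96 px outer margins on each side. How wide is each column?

210 px

Subtract both margins: 2472 − 2·96 = 2280 px.
10 columns + 9 gaps: 10c + 9·20 = 2280.
10c = 2280 − 180 = 2100, so c = 210 px.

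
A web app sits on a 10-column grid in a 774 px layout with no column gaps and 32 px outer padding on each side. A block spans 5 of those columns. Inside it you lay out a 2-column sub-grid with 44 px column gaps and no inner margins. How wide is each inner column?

155.5 px

Inside the margins: 774 − 64 = 710 px.
10c = 710 → c = 71 px.
With no column gaps, 5 columns span 5·71 = 355 px.
355 − 1·44 = 311; ÷2 gives d = 155.5 px.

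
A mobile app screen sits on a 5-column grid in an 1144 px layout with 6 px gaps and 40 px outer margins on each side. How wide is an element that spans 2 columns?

422 px

Take off 80 px of margins, leaving 1064 px.
5 columns + 4 gaps: 5c + 4·6 = 1064.
5c = 1064 − 24 = 1040, so c = 208 px.
2-column span = 2·208 + 1·6 = 422 px.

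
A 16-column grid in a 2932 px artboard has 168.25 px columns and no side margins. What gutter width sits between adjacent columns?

16 px

16 columns take 16·168.25 = 2692 px; remaining 240 splits into 15 gutters.
g = 240 / 15 = 16 px.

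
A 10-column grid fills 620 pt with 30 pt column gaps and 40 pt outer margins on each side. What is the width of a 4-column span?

198 pt

Subtract both margins: 620 − 2·40 = 540 pt.
540 − 9·30 = 270; ÷10 gives c = 27 pt.
4-column span = 4·27 + 3·30 = 198 pt.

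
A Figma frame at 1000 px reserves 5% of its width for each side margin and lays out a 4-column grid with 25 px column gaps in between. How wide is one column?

206.25 px

Margins: 5% × 1000 = 50 px each, so content = 1000 − 100 = 900 px.
4c + 3·25 = 900 → 4c = 825 → c = 206.25 px.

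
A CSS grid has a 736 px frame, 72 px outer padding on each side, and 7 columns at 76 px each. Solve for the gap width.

10 px

Content width = 736 − 2·72 = 592 px.
7·76 + 6g = 592 → 6g = 60 → g = 10 px.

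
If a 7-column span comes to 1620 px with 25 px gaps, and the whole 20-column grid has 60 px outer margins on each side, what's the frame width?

7c + 6·25 = 1620 → 7c = 1470 → c = 210 px.
Total width: 2·60 + 20·210 + 19·25 = 4795 px.

4795 px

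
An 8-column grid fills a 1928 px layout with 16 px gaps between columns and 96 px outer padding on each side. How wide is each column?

203 px

Subtract both margins: 1928 − 2·96 = 1736 px.
1736 − 7·16 = 1624; ÷8 gives c = 203 px.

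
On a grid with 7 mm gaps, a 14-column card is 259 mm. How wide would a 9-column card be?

164 mm

14 columns + 13 gaps: 14c + 13·7 = 259.
14c = 259 − 91 = 168, so c = 12 mm.
9 columns plus 8 gaps: 108 + 56 = 164 mm.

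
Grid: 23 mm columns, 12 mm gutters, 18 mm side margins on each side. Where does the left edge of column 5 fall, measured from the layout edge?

Each column+gutter stride is 35 mm; 4 of them past the 18 mm margin is 18 + 140 = 158 mm.

158 mm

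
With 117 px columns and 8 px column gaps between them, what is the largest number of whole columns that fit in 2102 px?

Each extra column adds 117 + 8 = 125 px.
(2102 + 8) / 125 = 16.88, so 16 columns fit.

16 columns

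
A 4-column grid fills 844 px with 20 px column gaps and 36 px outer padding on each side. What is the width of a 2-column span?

Content width = 844 − 2·36 = 772 px.
772 − 3·20 = 712; ÷4 gives c = 178 px.
Span of 2: 2·178 + 1·20 = 356 + 20 = 376 px.

376 px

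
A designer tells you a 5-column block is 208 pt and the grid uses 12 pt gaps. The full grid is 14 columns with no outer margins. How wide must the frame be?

604 pt

208 − 4·12 = 160; ÷5 gives c = 32 pt.
Frame = 14·32 + 13·12 = 448 + 156 = 604 pt.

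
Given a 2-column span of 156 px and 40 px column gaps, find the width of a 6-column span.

548 px

Subtracting 1 column gap of 40 leaves 116 for 2 columns, so c = 58 px.
6 columns plus 5 column gaps: 348 + 200 = 548 px.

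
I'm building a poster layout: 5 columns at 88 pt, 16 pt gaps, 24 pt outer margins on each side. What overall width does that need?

Adding margins, columns and gutters: 48 + 440 + 64 = 552 pt.

552 pt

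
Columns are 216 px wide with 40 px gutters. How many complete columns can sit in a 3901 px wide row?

15 columns

k columns need k·216 + (k−1)·40 = k·256 − 40.
k·256 − 40 ≤ 3901 → k ≤ 3941 / 256 ≈ 15.39, so k = 15.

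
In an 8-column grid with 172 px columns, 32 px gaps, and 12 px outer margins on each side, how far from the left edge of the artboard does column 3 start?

420 px

Column 3 starts at margin + 2·(column + gutter) = 12 + 2·204 = 420 px.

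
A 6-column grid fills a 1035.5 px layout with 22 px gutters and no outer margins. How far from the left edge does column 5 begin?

705 px

6 columns + 5 gutters: 6c + 5·22 = 1035.5.
6c = 1035.5 − 110 = 925.5, so c = 154.25 px.
No margin, so column 5 starts at 4·(column + gutter) = 4·176.25 = 705 px.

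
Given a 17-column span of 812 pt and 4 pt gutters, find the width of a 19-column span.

812 − 16·4 = 748; ÷17 gives c = 44 pt.
19-column span = 19·44 + 18·4 = 908 pt.

908 pt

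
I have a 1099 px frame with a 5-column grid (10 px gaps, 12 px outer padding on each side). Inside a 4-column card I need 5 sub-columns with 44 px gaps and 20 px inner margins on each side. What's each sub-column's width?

128.4 px

Subtract both margins: 1099 − 2·12 = 1075 px.
5c + 4·10 = 1075 → 5c = 1035 → c = 207 px.
Span of 4: 4·207 + 3·10 = 828 + 30 = 858 px.
Inner content = 858 − 2·20 = 818 px.
818 − 4·44 = 642; ÷5 gives d = 128.4 px.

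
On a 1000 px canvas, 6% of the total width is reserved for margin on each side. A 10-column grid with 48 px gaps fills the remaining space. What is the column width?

44.8 px

Each margin = 6% of 1000 = 60 px; content = 1000 − 2·60 = 880 px.
880 − 9·48 = 448; ÷10 gives c = 44.8 px.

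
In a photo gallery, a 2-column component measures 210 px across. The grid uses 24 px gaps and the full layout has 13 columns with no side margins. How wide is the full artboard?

1497 px

2 columns + 1 gap: 2c + 1·24 = 210.
2c = 210 − 24 = 186, so c = 93 px.
Summing: 1209 + 288 = 1497 px.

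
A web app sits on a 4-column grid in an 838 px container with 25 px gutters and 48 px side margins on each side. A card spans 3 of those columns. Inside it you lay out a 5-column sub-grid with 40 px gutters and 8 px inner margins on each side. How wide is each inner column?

Subtract both margins: 838 − 2·48 = 742 px.
4c + 3·25 = 742 → 4c = 667 → c = 166.75 px.
Span of 3: 3·166.75 + 2·25 = 500.25 + 50 = 550.25 px.
Inner content = 550.25 − 2·8 = 534.25 px.
Subtracting 4 gutters of 40 leaves 374.25 for 5 columns, so d = 74.85 px.

74.85 px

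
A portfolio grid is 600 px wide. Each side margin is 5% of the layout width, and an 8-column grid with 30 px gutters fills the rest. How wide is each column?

41.25 px

600 × (1 − 2·5%) = 600 × 90% = 540 px for the columns.
540 − 7·30 = 330; ÷8 gives c = 41.25 px.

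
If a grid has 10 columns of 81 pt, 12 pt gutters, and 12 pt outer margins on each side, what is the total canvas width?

942 pt

Canvas = 2·12 + 10·81 + 9·12 = 24 + 810 + 108 = 942 pt.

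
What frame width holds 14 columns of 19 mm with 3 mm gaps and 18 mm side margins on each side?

Adding margins, columns and gutters: 36 + 266 + 39 = 341 mm.

341 mm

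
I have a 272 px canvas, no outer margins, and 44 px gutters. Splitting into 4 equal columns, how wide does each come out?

4c + 3·44 = 272 → 4c = 140 → c = 35 px.

35 px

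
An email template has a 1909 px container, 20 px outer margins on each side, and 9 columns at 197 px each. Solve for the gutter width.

Subtract both margins: 1909 − 2·20 = 1869 px.
9·197 + 8g = 1869 → 8g = 96 → g = 12 px.

12 px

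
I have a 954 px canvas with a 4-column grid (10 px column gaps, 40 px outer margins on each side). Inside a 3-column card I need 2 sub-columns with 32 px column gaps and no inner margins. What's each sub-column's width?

310.5 px

Inside the margins: 954 − 80 = 874 px.
Subtracting 3 column gaps of 10 leaves 844 for 4 columns, so c = 211 px.
3 columns plus 2 column gaps: 633 + 20 = 653 px.
2 columns + 1 column gap: 2d + 1·32 = 653.
2d = 653 − 32 = 621, so d = 310.5 px.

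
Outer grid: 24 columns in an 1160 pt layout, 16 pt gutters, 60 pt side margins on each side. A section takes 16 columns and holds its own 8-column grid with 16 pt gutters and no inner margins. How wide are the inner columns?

72 pt

Take off 120 pt of margins, leaving 1040 pt.
24 columns + 23 gutters: 24c + 23·16 = 1040.
24c = 1040 − 368 = 672, so c = 28 pt.
16-column span = 16·28 + 15·16 = 688 pt.
8d + 7·16 = 688 → 8d = 576 → d = 72 pt.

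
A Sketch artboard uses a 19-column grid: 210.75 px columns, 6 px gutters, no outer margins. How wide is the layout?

4112.25 px

Layout = 19·210.75 + 18·6 = 4004.25 + 108 = 4112.25 px.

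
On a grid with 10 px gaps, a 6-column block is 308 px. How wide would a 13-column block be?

6 columns + 5 gaps: 6c + 5·10 = 308.
6c = 308 − 50 = 258, so c = 43 px.
13-column span = 13·43 + 12·10 = 679 px.

679 px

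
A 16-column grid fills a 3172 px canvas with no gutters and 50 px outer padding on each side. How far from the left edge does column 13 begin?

Content = 3172 − 2·50 = 3072 px.
16c = 3072 → c = 192 px.
Column 13 starts at margin + 12·(column + gutter) = 50 + 12·192 = 2354 px.

2354 px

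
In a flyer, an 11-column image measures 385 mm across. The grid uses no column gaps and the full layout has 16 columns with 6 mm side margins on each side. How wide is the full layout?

With no column gaps, each column is 385/11 = 35 mm.
Layout = 2·6 + 16·35 = 12 + 560 = 572 mm.

572 mm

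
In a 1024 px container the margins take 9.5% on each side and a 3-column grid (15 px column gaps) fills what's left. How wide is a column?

266.48 px

Margins: 9.5% × 1024 = 97.28 px each, so content = 1024 − 194.56 = 829.44 px.
Subtracting 2 column gaps of 15 leaves 799.44 for 3 columns, so c = 266.48 px.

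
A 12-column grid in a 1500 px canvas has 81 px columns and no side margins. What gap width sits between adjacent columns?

48 px

12·81 + 11g = 1500 → 11g = 528 → g = 48 px.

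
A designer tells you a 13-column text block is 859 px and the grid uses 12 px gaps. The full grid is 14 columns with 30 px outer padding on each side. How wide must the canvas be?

Subtracting 12 gaps of 12 leaves 715 for 13 columns, so c = 55 px.
Canvas = 2·30 + 14·55 + 13·12 = 60 + 770 + 156 = 986 px.

986 px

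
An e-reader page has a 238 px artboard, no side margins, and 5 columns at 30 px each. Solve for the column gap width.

5·30 + 4g = 238 → 4g = 88 → g = 22 px.

22 px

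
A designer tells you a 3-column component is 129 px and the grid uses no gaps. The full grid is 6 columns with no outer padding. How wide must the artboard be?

258 px

129 / 3 = 43 px per column.
Artboard = 6·43 = 258 = 258 px.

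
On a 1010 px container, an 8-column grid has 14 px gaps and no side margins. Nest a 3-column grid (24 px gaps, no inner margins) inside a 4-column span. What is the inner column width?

150 px

1010 − 7·14 = 912; ÷8 gives c = 114 px.
4-column span = 4·114 + 3·14 = 498 px.
3d + 2·24 = 498 → 3d = 450 → d = 150 px.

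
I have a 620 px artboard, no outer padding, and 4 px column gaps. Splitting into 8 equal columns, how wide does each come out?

74 px

8c + 7·4 = 620 → 8c = 592 → c = 74 px.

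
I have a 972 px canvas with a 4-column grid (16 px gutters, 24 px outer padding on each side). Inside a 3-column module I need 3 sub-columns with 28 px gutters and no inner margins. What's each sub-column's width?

211 px

Inside the margins: 972 − 48 = 924 px.
Subtracting 3 gutters of 16 leaves 876 for 4 columns, so c = 219 px.
Span of 3: 3·219 + 2·16 = 657 + 32 = 689 px.
3d + 2·28 = 689 → 3d = 633 → d = 211 px.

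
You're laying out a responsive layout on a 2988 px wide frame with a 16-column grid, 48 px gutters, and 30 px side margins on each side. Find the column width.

138 px

Content width = 2988 − 2·30 = 2928 px.
16c + 15·48 = 2928 → 16c = 2208 → c = 138 px.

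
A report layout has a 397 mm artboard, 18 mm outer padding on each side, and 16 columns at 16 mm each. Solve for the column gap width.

7 mm

Subtract both margins: 397 − 2·18 = 361 mm.
16·16 + 15g = 361 → 15g = 105 → g = 7 mm.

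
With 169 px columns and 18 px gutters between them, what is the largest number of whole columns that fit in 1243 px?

6 columns

k columns need k·169 + (k−1)·18 = k·187 − 18.
k·187 − 18 ≤ 1243 → k ≤ 1261 / 187 ≈ 6.74, so k = 6.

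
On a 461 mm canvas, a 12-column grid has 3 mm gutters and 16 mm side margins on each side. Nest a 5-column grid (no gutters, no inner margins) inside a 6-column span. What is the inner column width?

42.6 mm

Inside the margins: 461 − 32 = 429 mm.
429 − 11·3 = 396; ÷12 gives c = 33 mm.
6-column span = 6·33 + 5·3 = 213 mm.
5d = 213 → d = 42.6 mm.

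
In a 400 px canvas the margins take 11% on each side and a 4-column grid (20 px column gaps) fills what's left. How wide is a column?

400 × (1 − 2·11%) = 400 × 78% = 312 px for the columns.
312 − 3·20 = 252; ÷4 gives c = 63 px.

63 px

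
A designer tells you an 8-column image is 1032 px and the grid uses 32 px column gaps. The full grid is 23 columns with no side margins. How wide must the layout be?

3027 px

Subtracting 7 column gaps of 32 leaves 808 for 8 columns, so c = 101 px.
Summing: 2323 + 704 = 3027 px.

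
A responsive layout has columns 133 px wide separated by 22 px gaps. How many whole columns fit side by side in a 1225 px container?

k columns need k·133 + (k−1)·22 = k·155 − 22.
k·155 − 22 ≤ 1225 → k ≤ 1247 / 155 ≈ 8.05, so k = 8.

8 columns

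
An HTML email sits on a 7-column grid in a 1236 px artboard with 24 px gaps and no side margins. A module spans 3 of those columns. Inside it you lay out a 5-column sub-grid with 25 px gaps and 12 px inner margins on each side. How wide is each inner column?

78.4 px

Subtracting 6 gaps of 24 leaves 1092 for 7 columns, so c = 156 px.
3-column span = 3·156 + 2·24 = 516 px.
Inner content = 516 − 2·12 = 492 px.
5 columns + 4 gaps: 5d + 4·25 = 492.
5d = 492 − 100 = 392, so d = 78.4 px.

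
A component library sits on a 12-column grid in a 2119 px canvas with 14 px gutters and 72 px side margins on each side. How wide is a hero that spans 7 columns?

Content width = 2119 − 2·72 = 1975 px.
Subtracting 11 gutters of 14 leaves 1821 for 12 columns, so c = 151.75 px.
7-column span = 7·151.75 + 6·14 = 1146.25 px.

1146.25 px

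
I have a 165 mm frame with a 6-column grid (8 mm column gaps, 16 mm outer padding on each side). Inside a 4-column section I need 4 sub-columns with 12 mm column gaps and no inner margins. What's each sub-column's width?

Take off 32 mm of margins, leaving 133 mm.
133 − 5·8 = 93; ÷6 gives c = 15.5 mm.
4-column span = 4·15.5 + 3·8 = 86 mm.
4 columns + 3 column gaps: 4d + 3·12 = 86.
4d = 86 − 36 = 50, so d = 12.5 mm.

12.5 mm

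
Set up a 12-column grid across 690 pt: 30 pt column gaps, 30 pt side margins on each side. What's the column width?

Inside the margins: 690 − 60 = 630 pt.
12c + 11·30 = 630 → 12c = 300 → c = 25 pt.

25 pt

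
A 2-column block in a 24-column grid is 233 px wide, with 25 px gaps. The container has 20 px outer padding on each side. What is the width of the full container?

3111 px

233 − 1·25 = 208; ÷2 gives c = 104 px.
Adding margins, columns and gutters: 40 + 2496 + 575 = 3111 px.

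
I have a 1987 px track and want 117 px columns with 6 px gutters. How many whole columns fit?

Each extra column adds 117 + 6 = 123 px.
(1987 + 6) / 123 = 16.20, so 16 columns fit.

16 columns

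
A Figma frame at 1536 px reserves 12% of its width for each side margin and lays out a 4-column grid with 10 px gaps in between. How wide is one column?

284.34 px

1536 × (1 − 2·12%) = 1536 × 76% = 1167.36 px for the columns.
1167.36 − 3·10 = 1137.36; ÷4 gives c = 284.34 px.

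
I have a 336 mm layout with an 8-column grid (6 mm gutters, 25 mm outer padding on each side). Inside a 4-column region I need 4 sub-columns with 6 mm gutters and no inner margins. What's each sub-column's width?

Outer content = 336 − 2·25 = 286 mm.
Subtracting 7 gutters of 6 leaves 244 for 8 columns, so c = 30.5 mm.
Span of 4: 4·30.5 + 3·6 = 122 + 18 = 140 mm.
140 − 3·6 = 122; ÷4 gives d = 30.5 mm.

30.5 mm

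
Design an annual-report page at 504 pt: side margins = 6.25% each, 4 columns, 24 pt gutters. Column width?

Margins: 6.25% × 504 = 31.5 pt each, so content = 504 − 63 = 441 pt.
441 − 3·24 = 369; ÷4 gives c = 92.25 pt.

92.25 pt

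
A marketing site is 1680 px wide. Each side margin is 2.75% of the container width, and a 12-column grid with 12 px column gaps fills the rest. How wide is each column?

121.3 px

1680 × (1 − 2·2.75%) = 1680 × 94.5% = 1587.6 px for the columns.
12c + 11·12 = 1587.6 → 12c = 1455.6 → c = 121.3 px.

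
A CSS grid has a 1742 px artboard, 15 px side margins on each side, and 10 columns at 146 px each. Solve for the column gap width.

28 px

Content width = 1742 − 2·15 = 1712 px.
10 columns take 10·146 = 1460 px; remaining 252 splits into 9 column gaps.
g = 252 / 9 = 28 px.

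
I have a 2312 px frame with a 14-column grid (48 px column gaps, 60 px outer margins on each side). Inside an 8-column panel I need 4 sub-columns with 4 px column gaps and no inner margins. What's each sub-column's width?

Outer content = 2312 − 2·60 = 2192 px.
Subtracting 13 column gaps of 48 leaves 1568 for 14 columns, so c = 112 px.
Span of 8: 8·112 + 7·48 = 896 + 336 = 1232 px.
4d + 3·4 = 1232 → 4d = 1220 → d = 305 px.

305 px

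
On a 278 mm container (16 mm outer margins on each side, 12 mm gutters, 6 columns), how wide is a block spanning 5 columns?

Subtract both margins: 278 − 2·16 = 246 mm.
Subtracting 5 gutters of 12 leaves 186 for 6 columns, so c = 31 mm.
5 columns plus 4 gutters: 155 + 48 = 203 mm.

203 mm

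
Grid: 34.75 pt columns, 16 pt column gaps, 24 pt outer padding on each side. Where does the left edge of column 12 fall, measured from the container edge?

582.25 pt

Each column+gutter stride is 50.75 pt; 11 of them past the 24 pt margin is 24 + 558.25 = 582.25 pt.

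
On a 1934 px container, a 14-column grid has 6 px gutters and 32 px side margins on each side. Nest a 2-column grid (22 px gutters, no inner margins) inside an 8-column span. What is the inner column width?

522 px

Inside the margins: 1934 − 64 = 1870 px.
14c + 13·6 = 1870 → 14c = 1792 → c = 128 px.
Span of 8: 8·128 + 7·6 = 1024 + 42 = 1066 px.
2d + 1·22 = 1066 → 2d = 1044 → d = 522 px.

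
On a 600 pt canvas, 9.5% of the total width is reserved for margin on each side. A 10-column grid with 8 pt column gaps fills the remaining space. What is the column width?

Each margin = 9.5% of 600 = 57 pt; content = 600 − 2·57 = 486 pt.
10c + 9·8 = 486 → 10c = 414 → c = 41.4 pt.

41.4 pt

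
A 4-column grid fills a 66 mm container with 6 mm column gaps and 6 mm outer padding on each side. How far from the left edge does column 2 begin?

21 mm

Subtract both margins: 66 − 2·6 = 54 mm.
54 − 3·6 = 36; ÷4 gives c = 9 mm.
Column 2 starts at margin + 1·(column + gutter) = 6 + 1·15 = 21 mm.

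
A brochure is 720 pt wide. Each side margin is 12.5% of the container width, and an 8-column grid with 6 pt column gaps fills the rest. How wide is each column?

720 × (1 − 2·12.5%) = 720 × 75% = 540 pt for the columns.
8c + 7·6 = 540 → 8c = 498 → c = 62.25 pt.

62.25 pt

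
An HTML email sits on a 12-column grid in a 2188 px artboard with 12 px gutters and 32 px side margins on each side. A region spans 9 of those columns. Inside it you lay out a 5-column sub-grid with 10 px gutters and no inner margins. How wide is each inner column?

Subtract both margins: 2188 − 2·32 = 2124 px.
12 columns + 11 gutters: 12c + 11·12 = 2124.
12c = 2124 − 132 = 1992, so c = 166 px.
9-column span = 9·166 + 8·12 = 1590 px.
1590 − 4·10 = 1550; ÷5 gives d = 310 px.

310 px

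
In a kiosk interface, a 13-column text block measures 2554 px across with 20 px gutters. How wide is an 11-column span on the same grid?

2554 − 12·20 = 2314; ÷13 gives c = 178 px.
11-column span = 11·178 + 10·20 = 2158 px.

2158 px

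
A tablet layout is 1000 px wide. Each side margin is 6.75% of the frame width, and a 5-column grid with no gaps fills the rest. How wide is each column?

Each margin = 6.75% of 1000 = 67.5 px; content = 1000 − 2·67.5 = 865 px.
865 / 5 = 173 px per column.

173 px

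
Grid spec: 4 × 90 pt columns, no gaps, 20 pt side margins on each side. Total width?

Total width: 2·20 + 4·90 = 400 pt.

400 pt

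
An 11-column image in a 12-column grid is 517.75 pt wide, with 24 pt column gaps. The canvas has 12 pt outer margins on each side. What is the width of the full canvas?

591 pt

11c + 10·24 = 517.75 → 11c = 277.75 → c = 25.25 pt.
Total width: 2·12 + 12·25.25 + 11·24 = 591 pt.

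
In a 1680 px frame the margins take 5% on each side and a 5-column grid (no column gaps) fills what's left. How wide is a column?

Each margin = 5% of 1680 = 84 px; content = 1680 − 2·84 = 1512 px.
1512 / 5 = 302.4 px per column.

302.4 px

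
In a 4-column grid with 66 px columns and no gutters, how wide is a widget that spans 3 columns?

3-column span = 3·66 = 198 px.

198 px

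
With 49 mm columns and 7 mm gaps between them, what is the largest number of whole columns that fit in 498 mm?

9 columns

9 columns: 9·49 + 8·7 = 497 mm ≤ 498.
10 columns: 553 mm > 498. So 9.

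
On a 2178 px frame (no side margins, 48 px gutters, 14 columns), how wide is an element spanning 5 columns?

747 px

2178 − 13·48 = 1554; ÷14 gives c = 111 px.
Span of 5: 5·111 + 4·48 = 555 + 192 = 747 px.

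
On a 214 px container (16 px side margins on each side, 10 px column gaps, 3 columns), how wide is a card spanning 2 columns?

Content width = 214 − 2·16 = 182 px.
3c + 2·10 = 182 → 3c = 162 → c = 54 px.
2 columns plus 1 column gap: 108 + 10 = 118 px.

118 px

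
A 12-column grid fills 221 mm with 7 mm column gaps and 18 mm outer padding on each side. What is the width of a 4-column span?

Subtract both margins: 221 − 2·18 = 185 mm.
12c + 11·7 = 185 → 12c = 108 → c = 9 mm.
4 columns plus 3 column gaps: 36 + 21 = 57 mm.

57 mm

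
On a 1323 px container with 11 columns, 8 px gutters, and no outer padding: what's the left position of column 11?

11c + 10·8 = 1323 → 11c = 1243 → c = 113 px.
Each column+gutter stride is 121 px; with no margin, 10 of them is 1210 px.

1210 px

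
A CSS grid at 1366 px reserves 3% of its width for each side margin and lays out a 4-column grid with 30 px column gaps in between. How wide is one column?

298.51 px

Margins: 3% × 1366 = 40.98 px each, so content = 1366 − 81.96 = 1284.04 px.
1284.04 − 3·30 = 1194.04; ÷4 gives c = 298.51 px.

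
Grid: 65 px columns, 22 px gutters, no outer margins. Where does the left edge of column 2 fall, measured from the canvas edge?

No margin, so column 2 starts at 1·(column + gutter) = 1·87 = 87 px.

87 px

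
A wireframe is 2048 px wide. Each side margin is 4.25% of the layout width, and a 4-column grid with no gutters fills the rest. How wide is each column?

468.48 px

Margins: 4.25% × 2048 = 87.04 px each, so content = 2048 − 174.08 = 1873.92 px.
1873.92 / 4 = 468.48 px per column.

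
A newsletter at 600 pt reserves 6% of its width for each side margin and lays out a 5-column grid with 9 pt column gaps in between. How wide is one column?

Each margin = 6% of 600 = 36 pt; content = 600 − 2·36 = 528 pt.
528 − 4·9 = 492; ÷5 gives c = 98.4 pt.

98.4 pt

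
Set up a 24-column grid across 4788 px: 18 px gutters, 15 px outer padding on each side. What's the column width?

Take off 30 px of margins, leaving 4758 px.
4758 − 23·18 = 4344; ÷24 gives c = 181 px.

181 px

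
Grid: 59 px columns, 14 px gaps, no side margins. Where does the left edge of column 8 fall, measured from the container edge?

511 px

No margin, so column 8 starts at 7·(column + gutter) = 7·73 = 511 px.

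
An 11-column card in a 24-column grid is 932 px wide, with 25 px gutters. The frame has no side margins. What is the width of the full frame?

2063 px

11c + 10·25 = 932 → 11c = 682 → c = 62 px.
Frame = 24·62 + 23·25 = 1488 + 575 = 2063 px.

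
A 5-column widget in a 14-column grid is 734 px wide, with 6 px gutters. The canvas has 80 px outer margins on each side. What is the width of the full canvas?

Subtracting 4 gutters of 6 leaves 710 for 5 columns, so c = 142 px.
Total width: 2·80 + 14·142 + 13·6 = 2226 px.

2226 px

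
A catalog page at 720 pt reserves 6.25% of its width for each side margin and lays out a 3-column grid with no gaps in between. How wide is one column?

Each margin = 6.25% of 720 = 45 pt; content = 720 − 2·45 = 630 pt.
With no gaps, each column is 630/3 = 210 pt.

210 pt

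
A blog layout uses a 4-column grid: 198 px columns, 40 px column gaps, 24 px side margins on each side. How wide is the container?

960 px

Container = 2·24 + 4·198 + 3·40 = 48 + 792 + 120 = 960 px.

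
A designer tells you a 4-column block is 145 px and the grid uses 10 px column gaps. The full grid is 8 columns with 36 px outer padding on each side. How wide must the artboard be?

372 px

Subtracting 3 column gaps of 10 leaves 115 for 4 columns, so c = 28.75 px.
Adding margins, columns and gutters: 72 + 230 + 70 = 372 px.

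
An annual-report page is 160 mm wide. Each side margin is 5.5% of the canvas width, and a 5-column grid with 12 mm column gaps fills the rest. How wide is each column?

18.88 mm

160 × (1 − 2·5.5%) = 160 × 89% = 142.4 mm for the columns.
142.4 − 4·12 = 94.4; ÷5 gives c = 18.88 mm.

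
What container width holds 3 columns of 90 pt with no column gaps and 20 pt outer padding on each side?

Container = 2·20 + 3·90 = 40 + 270 = 310 pt.

310 pt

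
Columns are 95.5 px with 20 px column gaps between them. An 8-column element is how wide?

904 px

8 columns plus 7 column gaps: 764 + 140 = 904 px.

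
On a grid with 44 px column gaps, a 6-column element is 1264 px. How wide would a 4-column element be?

1264 − 5·44 = 1044; ÷6 gives c = 174 px.
4 columns plus 3 column gaps: 696 + 132 = 828 px.

828 px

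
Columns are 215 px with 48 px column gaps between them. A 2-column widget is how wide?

478 px

2 columns plus 1 column gap: 430 + 48 = 478 px.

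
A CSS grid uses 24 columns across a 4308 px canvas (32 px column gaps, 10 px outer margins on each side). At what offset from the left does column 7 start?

Inside the margins: 4308 − 20 = 4288 px.
24c + 23·32 = 4288 → 24c = 3552 → c = 148 px.
Before column 7: the margin + 6 columns + 6 column gaps.
Offset = 10 + 6·(148 + 32) = 10 + 1080 = 1090 px.

1090 px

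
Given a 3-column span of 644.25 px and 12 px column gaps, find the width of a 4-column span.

Subtracting 2 column gaps of 12 leaves 620.25 for 3 columns, so c = 206.75 px.
4 columns plus 3 column gaps: 827 + 36 = 863 px.

863 px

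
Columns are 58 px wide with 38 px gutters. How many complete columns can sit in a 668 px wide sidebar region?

7 columns

k columns need k·58 + (k−1)·38 = k·96 − 38.
k·96 − 38 ≤ 668 → k ≤ 706 / 96 ≈ 7.35, so k = 7.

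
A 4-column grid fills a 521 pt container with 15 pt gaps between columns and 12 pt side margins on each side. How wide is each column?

113 pt

Subtract both margins: 521 − 2·12 = 497 pt.
497 − 3·15 = 452; ÷4 gives c = 113 pt.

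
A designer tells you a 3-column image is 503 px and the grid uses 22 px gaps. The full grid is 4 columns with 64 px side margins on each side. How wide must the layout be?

806 px

3c + 2·22 = 503 → 3c = 459 → c = 153 px.
Adding margins, columns and gutters: 128 + 612 + 66 = 806 px.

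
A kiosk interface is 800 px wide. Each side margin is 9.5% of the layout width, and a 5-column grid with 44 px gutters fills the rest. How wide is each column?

Margins: 9.5% × 800 = 76 px each, so content = 800 − 152 = 648 px.
Subtracting 4 gutters of 44 leaves 472 for 5 columns, so c = 94.4 px.

94.4 px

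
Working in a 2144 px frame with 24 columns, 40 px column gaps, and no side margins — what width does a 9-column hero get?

24c + 23·40 = 2144 → 24c = 1224 → c = 51 px.
9 columns plus 8 column gaps: 459 + 320 = 779 px.

779 px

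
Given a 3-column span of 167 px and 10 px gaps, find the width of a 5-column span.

285 px

Subtracting 2 gaps of 10 leaves 147 for 3 columns, so c = 49 px.
5-column span = 5·49 + 4·10 = 285 px.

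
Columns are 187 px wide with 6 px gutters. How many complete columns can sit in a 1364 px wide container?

k columns need k·187 + (k−1)·6 = k·193 − 6.
k·193 − 6 ≤ 1364 → k ≤ 1370 / 193 ≈ 7.10, so k = 7.

7 columns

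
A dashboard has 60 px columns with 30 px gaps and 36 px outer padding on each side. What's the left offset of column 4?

306 px

Before column 4: the margin + 3 columns + 3 gaps.
Offset = 36 + 3·(60 + 30) = 36 + 270 = 306 px.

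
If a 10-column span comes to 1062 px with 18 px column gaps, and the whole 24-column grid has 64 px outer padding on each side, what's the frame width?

1062 − 9·18 = 900; ÷10 gives c = 90 px.
Frame = 2·64 + 24·90 + 23·18 = 128 + 2160 + 414 = 2702 px.

2702 px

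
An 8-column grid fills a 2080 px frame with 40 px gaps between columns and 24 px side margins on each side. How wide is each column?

Inside the margins: 2080 − 48 = 2032 px.
Subtracting 7 gaps of 40 leaves 1752 for 8 columns, so c = 219 px.

219 px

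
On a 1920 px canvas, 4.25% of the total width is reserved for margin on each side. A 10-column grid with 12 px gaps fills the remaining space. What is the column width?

1920 × (1 − 2·4.25%) = 1920 × 91.5% = 1756.8 px for the columns.
Subtracting 9 gaps of 12 leaves 1648.8 for 10 columns, so c = 164.88 px.

164.88 px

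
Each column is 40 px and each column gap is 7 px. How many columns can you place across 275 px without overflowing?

6 columns

6 columns: 6·40 + 5·7 = 275 px ≤ 275.
7 columns: 322 px > 275. So 6.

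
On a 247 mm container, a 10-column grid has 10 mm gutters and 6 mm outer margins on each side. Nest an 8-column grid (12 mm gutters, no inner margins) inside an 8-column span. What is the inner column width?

Inside the margins: 247 − 12 = 235 mm.
10 columns + 9 gutters: 10c + 9·10 = 235.
10c = 235 − 90 = 145, so c = 14.5 mm.
8 columns plus 7 gutters: 116 + 70 = 186 mm.
8 columns + 7 gutters: 8d + 7·12 = 186.
8d = 186 − 84 = 102, so d = 12.75 mm.

12.75 mm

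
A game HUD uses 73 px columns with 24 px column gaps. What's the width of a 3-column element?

267 px

3 columns plus 2 column gaps: 219 + 48 = 267 px.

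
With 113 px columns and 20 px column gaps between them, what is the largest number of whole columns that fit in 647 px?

5 columns: 5·113 + 4·20 = 645 px ≤ 647.
6 columns: 778 px > 647. So 5.

5 columns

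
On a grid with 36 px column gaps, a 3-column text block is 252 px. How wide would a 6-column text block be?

540 px

Subtracting 2 column gaps of 36 leaves 180 for 3 columns, so c = 60 px.
Span of 6: 6·60 + 5·36 = 360 + 180 = 540 px.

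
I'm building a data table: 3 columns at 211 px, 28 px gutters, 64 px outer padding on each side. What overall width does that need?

Layout = 2·64 + 3·211 + 2·28 = 128 + 633 + 56 = 817 px.

817 px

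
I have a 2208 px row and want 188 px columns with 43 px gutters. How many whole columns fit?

9 columns: 9·188 + 8·43 = 2036 px ≤ 2208.
10 columns: 2267 px > 2208. So 9.

9 columns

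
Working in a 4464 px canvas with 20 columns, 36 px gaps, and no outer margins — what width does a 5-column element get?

4464 − 19·36 = 3780; ÷20 gives c = 189 px.
Span of 5: 5·189 + 4·36 = 945 + 144 = 1089 px.

1089 px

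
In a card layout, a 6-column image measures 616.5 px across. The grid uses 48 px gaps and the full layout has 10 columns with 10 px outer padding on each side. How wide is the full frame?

1079.5 px

Subtracting 5 gaps of 48 leaves 376.5 for 6 columns, so c = 62.75 px.
Frame = 2·10 + 10·62.75 + 9·48 = 20 + 627.5 + 432 = 1079.5 px.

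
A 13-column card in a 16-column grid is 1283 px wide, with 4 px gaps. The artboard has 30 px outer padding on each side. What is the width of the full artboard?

1283 − 12·4 = 1235; ÷13 gives c = 95 px.
Artboard = 2·30 + 16·95 + 15·4 = 60 + 1520 + 60 = 1640 px.

1640 px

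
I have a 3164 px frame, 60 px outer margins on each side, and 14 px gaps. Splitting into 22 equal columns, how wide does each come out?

125 px

Subtract both margins: 3164 − 2·60 = 3044 px.
Subtracting 21 gaps of 14 leaves 2750 for 22 columns, so c = 125 px.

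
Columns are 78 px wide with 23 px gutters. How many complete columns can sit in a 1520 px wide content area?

15 columns: 15·78 + 14·23 = 1492 px ≤ 1520.
16 columns: 1593 px > 1520. So 15.

15 columns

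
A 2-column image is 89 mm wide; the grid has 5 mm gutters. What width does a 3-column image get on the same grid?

Subtracting 1 gutter of 5 leaves 84 for 2 columns, so c = 42 mm.
Span of 3: 3·42 + 2·5 = 126 + 10 = 136 mm.

136 mm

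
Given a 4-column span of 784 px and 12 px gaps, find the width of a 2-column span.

4 columns + 3 gaps: 4c + 3·12 = 784.
4c = 784 − 36 = 748, so c = 187 px.
Span of 2: 2·187 + 1·12 = 374 + 12 = 386 px.

386 px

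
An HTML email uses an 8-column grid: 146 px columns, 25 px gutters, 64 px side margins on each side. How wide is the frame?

Total width: 2·64 + 8·146 + 7·25 = 1471 px.

1471 px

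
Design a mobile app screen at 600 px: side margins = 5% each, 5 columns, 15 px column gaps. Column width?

Margins: 5% × 600 = 30 px each, so content = 600 − 60 = 540 px.
5 columns + 4 column gaps: 5c + 4·15 = 540.
5c = 540 − 60 = 480, so c = 96 px.

96 px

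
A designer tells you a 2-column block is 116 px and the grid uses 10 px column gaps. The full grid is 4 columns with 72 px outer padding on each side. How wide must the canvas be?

116 − 1·10 = 106; ÷2 gives c = 53 px.
Adding margins, columns and gutters: 144 + 212 + 30 = 386 px.

386 px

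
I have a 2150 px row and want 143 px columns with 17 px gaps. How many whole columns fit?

13 columns

Each extra column adds 143 + 17 = 160 px.
(2150 + 17) / 160 = 13.54, so 13 columns fit.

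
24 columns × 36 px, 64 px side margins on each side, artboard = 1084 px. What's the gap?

4 px

Content width = 1084 − 2·64 = 956 px.
24 columns take 24·36 = 864 px; remaining 92 splits into 23 gaps.
g = 92 / 23 = 4 px.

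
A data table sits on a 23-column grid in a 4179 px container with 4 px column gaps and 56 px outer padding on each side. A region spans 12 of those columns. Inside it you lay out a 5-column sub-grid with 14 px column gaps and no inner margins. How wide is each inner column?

412.8 px

Inside the margins: 4179 − 112 = 4067 px.
4067 − 22·4 = 3979; ÷23 gives c = 173 px.
12 columns plus 11 column gaps: 2076 + 44 = 2120 px.
5d + 4·14 = 2120 → 5d = 2064 → d = 412.8 px.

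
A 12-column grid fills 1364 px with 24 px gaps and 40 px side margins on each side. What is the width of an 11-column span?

1175 px

Content width = 1364 − 2·40 = 1284 px.
1284 − 11·24 = 1020; ÷12 gives c = 85 px.
Span of 11: 11·85 + 10·24 = 935 + 240 = 1175 px.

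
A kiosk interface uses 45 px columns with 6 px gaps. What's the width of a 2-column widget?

2-column span = 2·45 + 1·6 = 96 px.

96 px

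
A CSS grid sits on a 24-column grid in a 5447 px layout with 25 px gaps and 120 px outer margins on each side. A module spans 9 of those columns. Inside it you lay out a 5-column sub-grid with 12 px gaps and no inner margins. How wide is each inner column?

Take off 240 px of margins, leaving 5207 px.
5207 − 23·25 = 4632; ÷24 gives c = 193 px.
9 columns plus 8 gaps: 1737 + 200 = 1937 px.
5 columns + 4 gaps: 5d + 4·12 = 1937.
5d = 1937 − 48 = 1889, so d = 377.8 px.

377.8 px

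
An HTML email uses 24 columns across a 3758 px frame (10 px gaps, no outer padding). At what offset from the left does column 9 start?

3758 − 23·10 = 3528; ÷24 gives c = 147 px.
No margin, so column 9 starts at 8·(column + gutter) = 8·157 = 1256 px.

1256 px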